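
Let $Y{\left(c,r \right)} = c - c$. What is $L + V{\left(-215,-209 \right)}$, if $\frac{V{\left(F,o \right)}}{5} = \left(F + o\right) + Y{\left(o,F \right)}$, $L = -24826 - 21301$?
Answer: $-48247$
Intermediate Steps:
$Y{\left(c,r \right)} = 0$
$L = -46127$ ($L = -24826 - 21301 = -46127$)
$V{\left(F,o \right)} = 5 F + 5 o$ ($V{\left(F,o \right)} = 5 \left(\left(F + o\right) + 0\right) = 5 \left(F + o\right) = 5 F + 5 o$)
$L + V{\left(-215,-209 \right)} = -46127 + \left(5 \left(-215\right) + 5 \left(-209\right)\right) = -46127 - 2120 = -48247$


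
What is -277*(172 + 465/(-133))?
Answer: -6207847/133 ≈ -46676.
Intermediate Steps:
-277*(172 + 465/(-133)) = -277*(172 + 465*(-1/133)) = -277*(172 - 465/133) = -277*22411/133 = -6207847/133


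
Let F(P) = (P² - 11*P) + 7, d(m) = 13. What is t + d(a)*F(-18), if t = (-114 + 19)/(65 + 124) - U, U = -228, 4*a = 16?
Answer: 1342750/189 ≈ 7104.5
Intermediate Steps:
a = 4 (a = (¼)*16 = 4)
F(P) = 7 + P² - 11*P
t = 42997/189 (t = (-114 + 19)/(65 + 124) - 1*(-228) = -95/189 + 228 = 42997/189 ≈ 227.50)
t + d(a)*F(-18) = 42997/189 + 13*(7 + (-18)² - 11*(-18)) = 42997/189 + 13*(7 + 324 + 198) = 42997/189 + 13*529 = 42997/189 + 6877 = 1342750/189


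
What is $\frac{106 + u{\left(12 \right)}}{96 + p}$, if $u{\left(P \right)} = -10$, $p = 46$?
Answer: $\frac{48}{71} \approx 0.67606$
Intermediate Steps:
$\frac{106 + u{\left(12 \right)}}{96 + p} = \frac{106 - 10}{96 + 46} = \frac{1}{142} \cdot 96 = \frac{48}{71}$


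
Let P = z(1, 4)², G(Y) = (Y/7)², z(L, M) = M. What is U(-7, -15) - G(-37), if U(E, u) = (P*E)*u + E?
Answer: 80608/49 ≈ 1645.1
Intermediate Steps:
G(Y) = Y²/49 (G(Y) = (Y*(⅐))² = (Y/7)² = Y²/49)
P = 16 (P = 4² = 16)
U(E, u) = E + 16*E*u (U(E, u) = (16*E)*u + E = 16*E*u + E = E + 16*E*u)
U(-7, -15) - G(-37) = -7*(1 + 16*(-15)) - (-37)²/49 = -7*(1 - 240) - 1369/49 = -7*(-239) - 1*1369/49 = 1673 - 1369/49 = 80608/49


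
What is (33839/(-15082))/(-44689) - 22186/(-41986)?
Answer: 7477386813441/14149271461514 ≈ 0.52846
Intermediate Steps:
(33839/(-15082))/(-44689) - 22186/(-41986) = (33839*(-1/15082))*(-1/44689) - 22186*(-1/41986) = -33839/15082*(-1/44689) + 11093/20993 = 33839/673999498 + 11093/20993 = 7477386813441/14149271461514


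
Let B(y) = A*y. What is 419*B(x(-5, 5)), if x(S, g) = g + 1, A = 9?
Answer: 22626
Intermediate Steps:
x(S, g) = 1 + g
B(y) = 9*y
419*B(x(-5, 5)) = 419*(9*(1 + 5)) = 419*(9*6) = 419*54 = 22626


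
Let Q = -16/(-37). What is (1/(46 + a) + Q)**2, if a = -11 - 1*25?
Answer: 38809/136900 ≈ 0.28348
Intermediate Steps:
a = -36 (a = -11 - 25 = -36)
Q = 16/37 (Q = -16*(-1/37) = 16/37 ≈ 0.43243)
(1/(46 + a) + Q)**2 = (1/(46 - 36) + 16/37)**2 = (1/10 + 16/37)**2 = (197/370)**2 = 38809/136900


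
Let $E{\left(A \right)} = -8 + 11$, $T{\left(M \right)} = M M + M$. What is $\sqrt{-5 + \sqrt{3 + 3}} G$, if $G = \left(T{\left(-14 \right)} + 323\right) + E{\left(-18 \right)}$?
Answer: $508 \sqrt{-5 + \sqrt{6}} \approx 811.29 i$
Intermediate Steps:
$T{\left(M \right)} = M + M^{2}$ ($T{\left(M \right)} = M^{2} + M = M + M^{2}$)
$E{\left(A \right)} = 3$
$G = 508$ ($G = \left(- 14 \left(1 - 14\right) + 323\right) + 3 = \left(\left(-14\right) \left(-13\right) + 323\right) + 3 = \left(182 + 323\right) + 3 = 505 + 3 = 508$)
$\sqrt{-5 + \sqrt{3 + 3}} G = \sqrt{-5 + \sqrt{3 + 3}} \cdot 508 = \sqrt{-5 + \sqrt{6}} \cdot 508 = 508 \sqrt{-5 + \sqrt{6}}$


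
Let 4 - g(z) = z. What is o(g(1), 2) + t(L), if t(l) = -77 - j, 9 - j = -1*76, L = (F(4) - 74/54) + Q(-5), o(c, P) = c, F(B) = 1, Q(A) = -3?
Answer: -159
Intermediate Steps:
g(z) = 4 - z
L = -91/27 (L = (1 - 74/54) - 3 = (1 - 74*1/54) - 3 = (1 - 37/27) - 3 = -10/27 - 3 = -91/27 ≈ -3.3704)
j = 85 (j = 9 - (-1)*76 = 9 - 1*(-76) = 9 + 76 = 85)
t(l) = -162 (t(l) = -77 - 1*85 = -77 - 85 = -162)
o(g(1), 2) + t(L) = (4 - 1*1) - 162 = (4 - 1) - 162 = 3 - 162 = -159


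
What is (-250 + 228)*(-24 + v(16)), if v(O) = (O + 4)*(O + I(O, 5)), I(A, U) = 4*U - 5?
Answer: -13112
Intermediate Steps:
I(A, U) = -5 + 4*U
v(O) = (4 + O)*(15 + O) (v(O) = (O + 4)*(O + (-5 + 4*5)) = (4 + O)*(O + (-5 + 20)) = (4 + O)*(O + 15) = (4 + O)*(15 + O))
(-250 + 228)*(-24 + v(16)) = (-250 + 228)*(-24 + (60 + 16**2 + 19*16)) = -22*(-24 + (60 + 256 + 304)) = -22*(-24 + 620) = -22*596 = -13112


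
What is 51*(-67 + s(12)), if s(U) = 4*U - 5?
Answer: -1224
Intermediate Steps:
s(U) = -5 + 4*U
51*(-67 + s(12)) = 51*(-67 + (-5 + 4*12)) = 51*(-67 + (-5 + 48)) = 51*(-67 + 43) = 51*(-24) = -1224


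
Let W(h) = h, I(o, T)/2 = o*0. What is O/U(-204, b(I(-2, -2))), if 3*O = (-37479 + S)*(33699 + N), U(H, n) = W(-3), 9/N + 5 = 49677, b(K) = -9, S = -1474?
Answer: 21734433198787/149016 ≈ 1.4585e+8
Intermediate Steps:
I(o, T) = 0 (I(o, T) = 2*(o*0) = 2*0 = 0)
N = 9/49672 (N = 9/(-5 + 49677) = 9/49672 ≈ 0.00018119)
U(H, n) = -3
O = -21734433198787/49672 (O = ((-37479 - 1474)*(33699 + 9/49672))/3 = (-38953*1673896737/49672)/3 = (1/3)*(-65203299596361/49672) = -21734433198787/49672 ≈ -4.3756e+8)
O/U(-204, b(I(-2, -2))) = -21734433198787/49672/(-3) = -21734433198787/49672*(-1/3) = 21734433198787/149016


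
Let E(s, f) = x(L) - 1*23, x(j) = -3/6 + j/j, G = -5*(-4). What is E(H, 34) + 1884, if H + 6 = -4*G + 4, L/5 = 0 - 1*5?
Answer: 3723/2 ≈ 1861.5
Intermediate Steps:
G = 20
L = -25 (L = 5*(0 - 1*5) = 5*(0 - 5) = 5*(-5) = -25)
x(j) = 1/2 (x(j) = -3*1/6 + 1 = -1/2 + 1 = 1/2)
H = -82 (H = -6 + (-4*20 + 4) = -6 + (-80 + 4) = -6 - 76 = -82)
E(s, f) = -45/2 (E(s, f) = 1/2 - 1*23 = 1/2 - 23 = -45/2)
E(H, 34) + 1884 = -45/2 + 1884 = 3723/2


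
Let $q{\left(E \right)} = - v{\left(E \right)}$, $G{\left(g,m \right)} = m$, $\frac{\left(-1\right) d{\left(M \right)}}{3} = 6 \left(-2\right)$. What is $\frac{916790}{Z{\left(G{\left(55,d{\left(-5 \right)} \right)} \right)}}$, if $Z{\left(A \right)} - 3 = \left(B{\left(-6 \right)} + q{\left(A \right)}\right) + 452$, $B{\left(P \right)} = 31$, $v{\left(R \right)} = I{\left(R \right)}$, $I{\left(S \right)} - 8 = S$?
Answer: $\frac{458395}{221} \approx 2074.2$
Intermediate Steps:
$I{\left(S \right)} = 8 + S$
$v{\left(R \right)} = 8 + R$
$d{\left(M \right)} = 36$ ($d{\left(M \right)} = - 3 \cdot 6 \left(-2\right) = \left(-3\right) \left(-12\right) = 36$)
$q{\left(E \right)} = -8 - E$ ($q{\left(E \right)} = - (8 + E) = -8 - E$)
$Z{\left(A \right)} = 478 - A$ ($Z{\left(A \right)} = 3 + \left(\left(31 - \left(8 + A\right)\right) + 452\right) = 3 + \left(\left(23 - A\right) + 452\right) = 3 - \left(-475 + A\right) = 478 - A$)
$\frac{916790}{Z{\left(G{\left(55,d{\left(-5 \right)} \right)} \right)}} = \frac{916790}{478 - 36} = \frac{916790}{442} = 916790 \cdot \frac{1}{442} = \frac{458395}{221}$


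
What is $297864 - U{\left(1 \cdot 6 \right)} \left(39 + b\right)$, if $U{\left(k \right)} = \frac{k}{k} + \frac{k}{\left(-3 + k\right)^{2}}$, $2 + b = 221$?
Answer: $297434$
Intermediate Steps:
$b = 219$ ($b = -2 + 221 = 219$)
$U{\left(k \right)} = 1 + \frac{k}{\left(-3 + k\right)^{2}}$
$297864 - U{\left(1 \cdot 6 \right)} \left(39 + b\right) = 297864 - \left(1 + \frac{1 \cdot 6}{\left(-3 + 1 \cdot 6\right)^{2}}\right) \left(39 + 219\right) = 297864 - \left(1 + \frac{6}{\left(-3 + 6\right)^{2}}\right) 258 = 297864 - \left(1 + \frac{6}{9}\right) 258 = 297864 - \left(1 + 6 \cdot \frac{1}{9}\right) 258 = 297864 - \left(1 + \frac{2}{3}\right) 258 = 297864 - \frac{5}{3} \cdot 258 = 297864 - 430 = 297434$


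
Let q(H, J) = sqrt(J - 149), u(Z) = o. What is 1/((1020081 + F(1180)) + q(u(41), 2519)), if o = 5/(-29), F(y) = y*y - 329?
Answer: 1206076/2909238634367 - sqrt(2370)/5818477268734 ≈ 4.1456e-7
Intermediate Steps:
F(y) = -329 + y**2 (F(y) = y**2 - 329 = -329 + y**2)
o = -5/29 (o = 5*(-1/29) = -5/29 ≈ -0.17241)
u(Z) = -5/29
q(H, J) = sqrt(-149 + J)
1/((1020081 + F(1180)) + q(u(41), 2519)) = 1/((1020081 + (-329 + 1180**2)) + sqrt(-149 + 2519)) = 1/((1020081 + (-329 + 1392400)) + sqrt(2370)) = 1/((1020081 + 1392071) + sqrt(2370)) = 1/(2412152 + sqrt(2370))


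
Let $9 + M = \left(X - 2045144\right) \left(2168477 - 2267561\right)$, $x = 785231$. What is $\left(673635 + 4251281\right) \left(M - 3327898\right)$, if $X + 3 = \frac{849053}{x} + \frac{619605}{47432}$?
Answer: $\frac{94819914343313152467079874}{95012951} \approx 9.9797 \cdot 10^{17}$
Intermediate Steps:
$X = \frac{8470818475}{760103608}$ ($X = -3 + \left(\frac{849053}{785231} + \frac{619605}{47432}\right) = -3 + \left(849053 \cdot \frac{1}{785231} + 619605 \cdot \frac{1}{47432}\right) = -3 + \left(\frac{849053}{785231} + \frac{12645}{968}\right) = -3 + \frac{10751129299}{760103608} = \frac{8470818475}{760103608} \approx 11.144$)
$M = \frac{38506838114313105249}{190025902}$ ($M = -9 + \left(\frac{8470818475}{760103608} - 2045144\right) \left(2168477 - 2267561\right) = -9 - - \frac{38506838116023338367}{190025902} = -9 + \frac{38506838116023338367}{190025902} = \frac{38506838114313105249}{190025902} \approx 2.0264 \cdot 10^{11}$)
$\left(673635 + 4251281\right) \left(M - 3327898\right) = \left(673635 + 4251281\right) \left(\frac{38506838114313105249}{190025902} - 3327898\right) = 4924916 \cdot \frac{38506205727493891253}{190025902} = \frac{94819914343313152467079874}{95012951}$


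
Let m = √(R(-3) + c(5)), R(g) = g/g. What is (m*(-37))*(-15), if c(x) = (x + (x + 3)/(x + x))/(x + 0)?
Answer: 333*√6 ≈ 815.68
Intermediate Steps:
c(x) = (x + (3 + x)/(2*x))/x (c(x) = (x + (3 + x)/((2*x)))/x = (x + (3 + x)*(1/(2*x)))/x = (x + (3 + x)/(2*x))/x)
R(g) = 1
m = 3*√6/5 (m = √(1 + (½)*(3 + 5 + 2*5²)/5²) = √(1 + (½)*(1/25)*(3 + 5 + 2*25)) = √(1 + (½)*(1/25)*(3 + 5 + 50)) = √(1 + (½)*(1/25)*58) = √(1 + 29/25) = √(54/25) = 3*√6/5 ≈ 1.4697)
(m*(-37))*(-15) = ((3*√6/5)*(-37))*(-15) = -111*√6/5*(-15) = 333*√6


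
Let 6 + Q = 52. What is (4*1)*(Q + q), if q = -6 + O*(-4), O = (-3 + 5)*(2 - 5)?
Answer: 256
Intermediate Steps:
Q = 46 (Q = -6 + 52 = 46)
O = -6 (O = 2*(-3) = -6)
q = 18 (q = -6 - 6*(-4) = -6 + 24 = 18)
(4*1)*(Q + q) = (4*1)*(46 + 18) = 4*64 = 256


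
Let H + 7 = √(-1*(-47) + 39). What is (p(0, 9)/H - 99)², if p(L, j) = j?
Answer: 12966966/1369 - 64800*√86/1369 ≈ 9032.9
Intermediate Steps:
H = -7 + √86 (H = -7 + √(-1*(-47) + 39) = -7 + √(47 + 39) = -7 + √86 ≈ 2.2736)
(p(0, 9)/H - 99)² = (9/(-7 + √86) - 99)² = (-99 + 9/(-7 + √86))²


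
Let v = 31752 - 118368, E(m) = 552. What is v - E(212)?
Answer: -87168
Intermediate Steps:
v = -86616
v - E(212) = -86616 - 1*552 = -86616 - 552 = -87168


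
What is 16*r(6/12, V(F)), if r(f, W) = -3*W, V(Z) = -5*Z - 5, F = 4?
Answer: 1200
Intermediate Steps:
V(Z) = -5 - 5*Z
16*r(6/12, V(F)) = 16*(-3*(-5 - 5*4)) = 16*(-3*(-5 - 20)) = 16*(-3*(-25)) = 16*75 = 1200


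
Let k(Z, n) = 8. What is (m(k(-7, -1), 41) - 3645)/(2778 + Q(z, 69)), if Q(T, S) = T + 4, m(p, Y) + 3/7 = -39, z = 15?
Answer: -25791/19579 ≈ -1.3173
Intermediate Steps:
m(p, Y) = -276/7 (m(p, Y) = -3/7 - 39 = -276/7)
Q(T, S) = 4 + T
(m(k(-7, -1), 41) - 3645)/(2778 + Q(z, 69)) = (-276/7 - 3645)/(2778 + (4 + 15)) = -25791/(7*(2778 + 19)) = -25791/7/2797 = -25791/7*1/2797 = -25791/19579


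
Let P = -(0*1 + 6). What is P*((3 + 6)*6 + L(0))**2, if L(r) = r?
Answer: -17496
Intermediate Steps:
P = -6 (P = -(0 + 6) = -1*6 = -6)
P*((3 + 6)*6 + L(0))**2 = -6*((3 + 6)*6 + 0)**2 = -6*(9*6 + 0)**2 = -6*(54 + 0)**2 = -6*54**2 = -6*2916 = -17496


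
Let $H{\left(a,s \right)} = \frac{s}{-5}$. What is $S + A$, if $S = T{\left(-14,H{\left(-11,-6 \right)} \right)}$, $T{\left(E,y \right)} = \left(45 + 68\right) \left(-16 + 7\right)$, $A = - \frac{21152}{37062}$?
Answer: $- \frac{18856603}{18531} \approx -1017.6$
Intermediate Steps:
$H{\left(a,s \right)} = - \frac{s}{5}$ ($H{\left(a,s \right)} = s \left(- \frac{1}{5}\right) = - \frac{s}{5}$)
$A = - \frac{10576}{18531}$ ($A = \left(-21152\right) \frac{1}{37062} = - \frac{10576}{18531} \approx -0.57072$)
$T{\left(E,y \right)} = -1017$ ($T{\left(E,y \right)} = 113 \left(-9\right) = -1017$)
$S = -1017$
$S + A = -1017 - \frac{10576}{18531} = - \frac{18856603}{18531}$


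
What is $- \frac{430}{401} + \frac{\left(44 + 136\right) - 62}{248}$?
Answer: $- \frac{29661}{49724} \approx -0.59651$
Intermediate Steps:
$- \frac{430}{401} + \frac{\left(44 + 136\right) - 62}{248} = \left(-430\right) \frac{1}{401} + \left(180 - 62\right) \frac{1}{248} = - \frac{430}{401} + 118 \cdot \frac{1}{248} = - \frac{430}{401} + \frac{59}{124} = - \frac{29661}{49724}$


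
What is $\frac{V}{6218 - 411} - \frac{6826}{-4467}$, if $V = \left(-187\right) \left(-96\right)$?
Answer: $\frac{119830166}{25939869} \approx 4.6195$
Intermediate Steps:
$V = 17952$
$\frac{V}{6218 - 411} - \frac{6826}{-4467} = \frac{17952}{6218 - 411} - \frac{6826}{-4467} = \frac{17952}{5807} - - \frac{6826}{4467} = 17952 \cdot \frac{1}{5807} + \frac{6826}{4467} = \frac{17952}{5807} + \frac{6826}{4467} = \frac{119830166}{25939869}$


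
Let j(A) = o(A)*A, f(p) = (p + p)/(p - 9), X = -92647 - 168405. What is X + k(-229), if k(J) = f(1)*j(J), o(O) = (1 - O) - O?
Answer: -939097/4 ≈ -2.3477e+5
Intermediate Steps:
X = -261052
f(p) = 2*p/(-9 + p) (f(p) = (2*p)/(-9 + p) = 2*p/(-9 + p))
o(O) = 1 - 2*O
j(A) = A*(1 - 2*A) (j(A) = (1 - 2*A)*A = A*(1 - 2*A))
k(J) = -J*(1 - 2*J)/4 (k(J) = (2*1/(-9 + 1))*(J*(1 - 2*J)) = (2*1/(-8))*(J*(1 - 2*J)) = (2*1*(-⅛))*(J*(1 - 2*J)) = -J*(1 - 2*J)/4)
X + k(-229) = -261052 + (¼)*(-229)*(-1 + 2*(-229)) = -261052 + (¼)*(-229)*(-1 - 458) = -261052 + (¼)*(-229)*(-459) = -261052 + 105111/4 = -939097/4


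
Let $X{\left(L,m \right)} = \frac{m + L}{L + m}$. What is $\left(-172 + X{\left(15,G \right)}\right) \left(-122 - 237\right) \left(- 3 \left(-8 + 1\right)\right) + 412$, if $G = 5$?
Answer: $1289581$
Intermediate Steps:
$X{\left(L,m \right)} = 1$ ($X{\left(L,m \right)} = \frac{L + m}{L + m} = 1$)
$\left(-172 + X{\left(15,G \right)}\right) \left(-122 - 237\right) \left(- 3 \left(-8 + 1\right)\right) + 412 = \left(-172 + 1\right) \left(-122 - 237\right) \left(- 3 \left(-8 + 1\right)\right) + 412 = \left(-171\right) \left(-359\right) \left(\left(-3\right) \left(-7\right)\right) + 412 = 61389 \cdot 21 + 412 = 1289169 + 412 = 1289581$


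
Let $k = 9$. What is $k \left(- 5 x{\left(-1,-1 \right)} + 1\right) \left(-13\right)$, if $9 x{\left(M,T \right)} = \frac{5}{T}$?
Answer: $-442$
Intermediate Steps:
$x{\left(M,T \right)} = \frac{5}{9 T}$ ($x{\left(M,T \right)} = \frac{5 \frac{1}{T}}{9} = \frac{5}{9 T}$)
$k \left(- 5 x{\left(-1,-1 \right)} + 1\right) \left(-13\right) = 9 \left(- 5 \frac{5}{9 \left(-1\right)} + 1\right) \left(-13\right) = 9 \left(- 5 \cdot \frac{5}{9} \left(-1\right) + 1\right) \left(-13\right) = 9 \left(\left(-5\right) \left(- \frac{5}{9}\right) + 1\right) \left(-13\right) = 9 \left(\frac{25}{9} + 1\right) \left(-13\right) = 9 \cdot \frac{34}{9} \left(-13\right) = 34 \left(-13\right) = -442$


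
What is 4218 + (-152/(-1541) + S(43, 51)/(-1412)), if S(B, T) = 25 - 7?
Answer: 4589049671/1087946 ≈ 4218.1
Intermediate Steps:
S(B, T) = 18
4218 + (-152/(-1541) + S(43, 51)/(-1412)) = 4218 + (-152/(-1541) + 18/(-1412)) = 4218 + (-152*(-1/1541) + 18*(-1/1412)) = 4218 + (152/1541 - 9/706) = 4218 + 93443/1087946 = 4589049671/1087946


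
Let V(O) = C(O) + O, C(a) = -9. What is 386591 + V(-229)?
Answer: 386353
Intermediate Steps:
V(O) = -9 + O
386591 + V(-229) = 386591 + (-9 - 229) = 386591 - 238 = 386353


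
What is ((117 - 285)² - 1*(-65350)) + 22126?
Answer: 115700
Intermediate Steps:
((117 - 285)² - 1*(-65350)) + 22126 = ((-168)² + 65350) + 22126 = (28224 + 65350) + 22126 = 93574 + 22126 = 115700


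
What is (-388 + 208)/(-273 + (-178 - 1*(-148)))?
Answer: 60/101 ≈ 0.59406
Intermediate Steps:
(-388 + 208)/(-273 + (-178 - 1*(-148))) = -180/(-273 + (-178 + 148)) = -180/(-273 - 30) = -180/(-303) = -180*(-1/303) = 60/101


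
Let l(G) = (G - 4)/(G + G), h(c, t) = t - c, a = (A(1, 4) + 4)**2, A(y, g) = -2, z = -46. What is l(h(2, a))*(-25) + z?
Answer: -67/2 ≈ -33.500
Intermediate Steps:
a = 4 (a = (-2 + 4)**2 = 2**2 = 4)
l(G) = (-4 + G)/(2*G) (l(G) = (-4 + G)/((2*G)) = (-4 + G)*(1/(2*G)) = (-4 + G)/(2*G))
l(h(2, a))*(-25) + z = ((-4 + (4 - 1*2))/(2*(4 - 1*2)))*(-25) - 46 = ((-4 + (4 - 2))/(2*(4 - 2)))*(-25) - 46 = ((1/2)*(-4 + 2)/2)*(-25) - 46 = ((1/2)*(1/2)*(-2))*(-25) - 46 = -1/2*(-25) - 46 = 25/2 - 46 = -67/2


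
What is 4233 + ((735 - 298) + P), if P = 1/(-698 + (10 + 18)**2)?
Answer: 401621/86 ≈ 4670.0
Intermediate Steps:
P = 1/86 (P = 1/(-698 + 28**2) = 1/(-698 + 784) = 1/86 ≈ 0.011628)
4233 + ((735 - 298) + P) = 4233 + ((735 - 298) + 1/86) = 4233 + (437 + 1/86) = 4233 + 37583/86 = 401621/86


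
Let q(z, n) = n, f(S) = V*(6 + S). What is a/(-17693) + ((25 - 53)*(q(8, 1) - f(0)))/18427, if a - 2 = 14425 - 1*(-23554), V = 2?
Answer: -694426443/326028911 ≈ -2.1300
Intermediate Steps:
f(S) = 12 + 2*S (f(S) = 2*(6 + S) = 12 + 2*S)
a = 37981 (a = 2 + (14425 - 1*(-23554)) = 2 + (14425 + 23554) = 2 + 37979 = 37981)
a/(-17693) + ((25 - 53)*(q(8, 1) - f(0)))/18427 = 37981/(-17693) + ((25 - 53)*(1 - (12 + 2*0)))/18427 = 37981*(-1/17693) - 28*(1 - (12 + 0))*(1/18427) = -37981/17693 - 28*(1 - 1*12)*(1/18427) = -37981/17693 - 28*(1 - 12)*(1/18427) = -37981/17693 - 28*(-11)*(1/18427) = -37981/17693 + 308*(1/18427) = -37981/17693 + 308/18427 = -694426443/326028911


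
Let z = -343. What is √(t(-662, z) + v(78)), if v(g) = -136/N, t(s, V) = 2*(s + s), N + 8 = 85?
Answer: 16*I*√61369/77 ≈ 51.476*I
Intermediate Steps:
N = 77 (N = -8 + 85 = 77)
t(s, V) = 4*s (t(s, V) = 2*(2*s) = 4*s)
v(g) = -136/77
√(t(-662, z) + v(78)) = √(4*(-662) - 136/77) = √(-2648 - 136/77) = √(-204032/77) = 16*I*√61369/77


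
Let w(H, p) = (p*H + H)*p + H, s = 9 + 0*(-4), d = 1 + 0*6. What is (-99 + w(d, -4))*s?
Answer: -774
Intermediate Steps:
d = 1 (d = 1 + 0 = 1)
s = 9 (s = 9 + 0 = 9)
w(H, p) = H + p*(H + H*p) (w(H, p) = (H*p + H)*p + H = (H + H*p)*p + H = p*(H + H*p) + H = H + p*(H + H*p))
(-99 + w(d, -4))*s = (-99 + 1*(1 - 4 + (-4)²))*9 = (-99 + 1*(1 - 4 + 16))*9 = (-99 + 1*13)*9 = (-99 + 13)*9 = -86*9 = -774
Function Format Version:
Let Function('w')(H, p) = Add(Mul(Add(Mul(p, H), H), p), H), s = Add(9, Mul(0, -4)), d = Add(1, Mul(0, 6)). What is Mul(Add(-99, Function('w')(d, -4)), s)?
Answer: -774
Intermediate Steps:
d = 1 (d = Add(1, 0) = 1)
s = 9 (s = Add(9, 0) = 9)
Function('w')(H, p) = Add(H, Mul(p, Add(H, Mul(H, p)))) (Function('w')(H, p) = Add(Mul(Add(Mul(H, p), H), p), H) = Add(Mul(Add(H, Mul(H, p)), p), H) = Add(Mul(p, Add(H, Mul(H, p))), H) = Add(H, Mul(p, Add(H, Mul(H, p)))))
Mul(Add(-99, Function('w')(d, -4)), s) = Mul(Add(-99, Mul(1, Add(1, -4, Pow(-4, 2)))), 9) = Mul(Add(-99, Mul(1, Add(1, -4, 16))), 9) = Mul(Add(-99, Mul(1, 13)), 9) = Mul(Add(-99, 13), 9) = Mul(-86, 9) = -774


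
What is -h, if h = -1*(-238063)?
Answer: -238063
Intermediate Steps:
h = 238063
-h = -1*238063 = -238063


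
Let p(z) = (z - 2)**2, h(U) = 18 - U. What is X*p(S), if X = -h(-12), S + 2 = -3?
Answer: -1470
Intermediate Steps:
S = -5 (S = -2 - 3 = -5)
X = -30 (X = -(18 - 1*(-12)) = -(18 + 12) = -1*30 = -30)
p(z) = (-2 + z)**2
X*p(S) = -30*(-2 - 5)**2 = -30*(-7)**2 = -30*49 = -1470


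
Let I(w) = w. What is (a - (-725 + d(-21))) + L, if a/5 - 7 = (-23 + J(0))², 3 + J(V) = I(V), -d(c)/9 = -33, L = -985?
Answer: 2858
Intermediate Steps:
d(c) = 297 (d(c) = -9*(-33) = 297)
J(V) = -3 + V
a = 3415 (a = 35 + 5*(-23 + (-3 + 0))² = 35 + 5*(-23 - 3)² = 35 + 5*(-26)² = 35 + 5*676 = 35 + 3380 = 3415)
(a - (-725 + d(-21))) + L = (3415 - (-725 + 297)) - 985 = (3415 - 1*(-428)) - 985 = (3415 + 428) - 985 = 3843 - 985 = 2858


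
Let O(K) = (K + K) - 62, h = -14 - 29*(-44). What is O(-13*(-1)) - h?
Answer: -1298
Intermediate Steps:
h = 1262 (h = -14 + 1276 = 1262)
O(K) = -62 + 2*K (O(K) = 2*K - 62 = -62 + 2*K)
O(-13*(-1)) - h = (-62 + 2*(-13*(-1))) - 1*1262 = (-62 + 2*13) - 1262 = (-62 + 26) - 1262 = -36 - 1262 = -1298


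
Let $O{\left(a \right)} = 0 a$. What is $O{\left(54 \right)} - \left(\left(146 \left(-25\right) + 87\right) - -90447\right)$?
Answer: $-86884$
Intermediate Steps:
$O{\left(a \right)} = 0$
$O{\left(54 \right)} - \left(\left(146 \left(-25\right) + 87\right) - -90447\right) = 0 - \left(\left(146 \left(-25\right) + 87\right) - -90447\right) = 0 - \left(\left(-3650 + 87\right) + 90447\right) = 0 - \left(-3563 + 90447\right) = 0 - 86884 = -86884$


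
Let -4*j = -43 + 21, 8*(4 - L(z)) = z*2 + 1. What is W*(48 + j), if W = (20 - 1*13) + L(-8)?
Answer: 11021/16 ≈ 688.81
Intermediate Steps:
L(z) = 31/8 - z/4 (L(z) = 4 - (z*2 + 1)/8 = 4 - (2*z + 1)/8 = 4 - (1 + 2*z)/8 = 4 + (-⅛ - z/4) = 31/8 - z/4)
W = 103/8 (W = (20 - 1*13) + (31/8 - ¼*(-8)) = (20 - 13) + (31/8 + 2) = 7 + 47/8 = 103/8 ≈ 12.875)
j = 11/2 (j = -(-43 + 21)/4 = -¼*(-22) = 11/2 ≈ 5.5000)
W*(48 + j) = 103*(48 + 11/2)/8 = (103/8)*(107/2) = 11021/16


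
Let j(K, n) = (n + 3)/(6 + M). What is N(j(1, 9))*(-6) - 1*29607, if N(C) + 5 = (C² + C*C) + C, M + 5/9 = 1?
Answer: -24918645/841 ≈ -29630.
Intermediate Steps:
M = 4/9 (M = -5/9 + 1 = 4/9 ≈ 0.44444)
j(K, n) = 27/58 + 9*n/58 (j(K, n) = (n + 3)/(6 + 4/9) = (3 + n)/(58/9) = (3 + n)*(9/58) = 27/58 + 9*n/58)
N(C) = -5 + C + 2*C² (N(C) = -5 + ((C² + C*C) + C) = -5 + ((C² + C²) + C) = -5 + (2*C² + C) = -5 + (C + 2*C²) = -5 + C + 2*C²)
N(j(1, 9))*(-6) - 1*29607 = (-5 + (27/58 + (9/58)*9) + 2*(27/58 + (9/58)*9)²)*(-6) - 1*29607 = (-5 + (27/58 + 81/58) + 2*(27/58 + 81/58)²)*(-6) - 29607 = (-5 + 54/29 + 2*(54/29)²)*(-6) - 29607 = (-5 + 54/29 + 2*(2916/841))*(-6) - 29607 = (-5 + 54/29 + 5832/841)*(-6) - 29607 = (3193/841)*(-6) - 29607 = -19158/841 - 29607 = -24918645/841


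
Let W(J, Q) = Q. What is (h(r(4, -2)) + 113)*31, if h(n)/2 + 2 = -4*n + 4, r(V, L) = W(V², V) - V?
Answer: 3627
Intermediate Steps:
r(V, L) = 0 (r(V, L) = V - V = 0)
h(n) = 4 - 8*n (h(n) = -4 + 2*(-4*n + 4) = -4 + 2*(4 - 4*n) = -4 + (8 - 8*n) = 4 - 8*n)
(h(r(4, -2)) + 113)*31 = ((4 - 8*0) + 113)*31 = ((4 + 0) + 113)*31 = (4 + 113)*31 = 117*31 = 3627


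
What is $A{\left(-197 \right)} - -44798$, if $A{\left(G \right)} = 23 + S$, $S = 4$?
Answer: $44825$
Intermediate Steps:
$A{\left(G \right)} = 27$ ($A{\left(G \right)} = 23 + 4 = 27$)
$A{\left(-197 \right)} - -44798 = 27 - -44798 = 27 + 44798 = 44825$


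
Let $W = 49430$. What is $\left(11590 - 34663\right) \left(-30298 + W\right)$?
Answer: $-441432636$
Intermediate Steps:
$\left(11590 - 34663\right) \left(-30298 + W\right) = \left(11590 - 34663\right) \left(-30298 + 49430\right) = \left(-23073\right) 19132 = -441432636$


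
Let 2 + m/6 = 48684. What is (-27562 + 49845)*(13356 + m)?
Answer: 6806297784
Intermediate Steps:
m = 292092 (m = -12 + 6*48684 = -12 + 292104 = 292092)
(-27562 + 49845)*(13356 + m) = (-27562 + 49845)*(13356 + 292092) = 22283*305448 = 6806297784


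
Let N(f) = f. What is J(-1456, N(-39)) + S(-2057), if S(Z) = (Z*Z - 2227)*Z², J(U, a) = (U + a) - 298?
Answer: 17894045106685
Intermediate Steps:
J(U, a) = -298 + U + a
S(Z) = Z²*(-2227 + Z²) (S(Z) = (Z² - 2227)*Z² = (-2227 + Z²)*Z² = Z²*(-2227 + Z²))
J(-1456, N(-39)) + S(-2057) = (-298 - 1456 - 39) + (-2057)²*(-2227 + (-2057)²) = -1793 + 4231249*(-2227 + 4231249) = -1793 + 4231249*4229022 = -1793 + 17894045108478 = 17894045106685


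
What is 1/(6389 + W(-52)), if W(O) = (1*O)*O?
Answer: 1/9093 ≈ 0.00010997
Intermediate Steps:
W(O) = O**2 (W(O) = O*O = O**2)
1/(6389 + W(-52)) = 1/(6389 + (-52)**2) = 1/(6389 + 2704) = 1/9093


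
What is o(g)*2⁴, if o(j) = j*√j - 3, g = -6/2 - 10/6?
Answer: -48 - 224*I*√42/9 ≈ -48.0 - 161.3*I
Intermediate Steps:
g = -14/3 (g = -6*½ - 10*⅙ = -3 - 5/3 = -14/3 ≈ -4.6667)
o(j) = -3 + j^(3/2) (o(j) = j^(3/2) - 3 = -3 + j^(3/2))
o(g)*2⁴ = (-3 + (-14/3)^(3/2))*2⁴ = (-3 - 14*I*√42/9)*16 = -48 - 224*I*√42/9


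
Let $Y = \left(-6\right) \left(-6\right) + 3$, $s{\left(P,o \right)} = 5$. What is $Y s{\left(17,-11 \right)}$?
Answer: $195$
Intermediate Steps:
$Y = 39$ ($Y = 36 + 3 = 39$)
$Y s{\left(17,-11 \right)} = 39 \cdot 5 = 195$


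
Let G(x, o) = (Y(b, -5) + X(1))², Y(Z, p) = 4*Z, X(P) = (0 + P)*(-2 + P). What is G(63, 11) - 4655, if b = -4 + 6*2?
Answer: -3694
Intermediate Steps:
X(P) = P*(-2 + P)
b = 8 (b = -4 + 12 = 8)
G(x, o) = 961 (G(x, o) = (4*8 + 1*(-2 + 1))² = (32 + 1*(-1))² = (32 - 1)² = 31² = 961)
G(63, 11) - 4655 = 961 - 4655 = -3694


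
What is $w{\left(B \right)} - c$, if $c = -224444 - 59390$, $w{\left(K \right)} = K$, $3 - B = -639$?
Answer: $284476$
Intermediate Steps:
$B = 642$ ($B = 3 - -639 = 3 + 639 = 642$)
$c = -283834$ ($c = -224444 - 59390 = -283834$)
$w{\left(B \right)} - c = 642 - -283834 = 642 + 283834 = 284476$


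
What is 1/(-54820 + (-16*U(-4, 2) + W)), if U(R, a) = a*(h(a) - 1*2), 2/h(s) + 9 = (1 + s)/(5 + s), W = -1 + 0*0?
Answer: -15/821243 ≈ -1.8265e-5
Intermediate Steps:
W = -1 (W = -1 + 0 = -1)
h(s) = 2/(-9 + (1 + s)/(5 + s))
U(R, a) = a*(-2 + (-5 - a)/(2*(11 + 2*a))) (U(R, a) = a*((-5 - a)/(2*(11 + 2*a)) - 1*2) = a*((-5 - a)/(2*(11 + 2*a)) - 2) = a*(-2 + (-5 - a)/(2*(11 + 2*a))))
1/(-54820 + (-16*U(-4, 2) + W)) = 1/(-54820 + (-(-16)*2*(49 + 9*2)/(22 + 4*2) - 1)) = 1/(-54820 + (-(-16)*2*(49 + 18)/(22 + 8) - 1)) = 1/(-54820 + (-(-16)*2*67/30 - 1)) = 1/(-54820 + (-16*(-67/15) - 1)) = 1/(-54820 + (1072/15 - 1)) = 1/(-54820 + 1057/15) = 1/(-821243/15) = -15/821243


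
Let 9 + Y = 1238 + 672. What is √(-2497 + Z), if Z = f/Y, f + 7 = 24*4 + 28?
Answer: 2*I*√2255859670/1901 ≈ 49.969*I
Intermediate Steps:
Y = 1901 (Y = -9 + (1238 + 672) = -9 + 1910 = 1901)
f = 117 (f = -7 + (24*4 + 28) = -7 + (96 + 28) = -7 + 124 = 117)
Z = 117/1901 ≈ 0.061547
√(-2497 + Z) = √(-2497 + 117/1901) = √(-4746680/1901) = 2*I*√2255859670/1901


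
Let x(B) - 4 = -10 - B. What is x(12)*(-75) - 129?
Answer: 1221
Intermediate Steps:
x(B) = -6 - B (x(B) = 4 + (-10 - B) = -6 - B)
x(12)*(-75) - 129 = (-6 - 1*12)*(-75) - 129 = (-6 - 12)*(-75) - 129 = -18*(-75) - 129 = 1350 - 129 = 1221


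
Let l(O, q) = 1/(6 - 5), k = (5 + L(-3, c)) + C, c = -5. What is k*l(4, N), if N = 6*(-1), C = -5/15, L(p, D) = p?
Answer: 5/3 ≈ 1.6667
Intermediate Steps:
C = -⅓ (C = -5*1/15 = -⅓ ≈ -0.33333)
N = -6
k = 5/3 (k = (5 - 3) - ⅓ = 2 - ⅓ = 5/3 ≈ 1.6667)
l(O, q) = 1 (l(O, q) = 1/1 = 1)
k*l(4, N) = (5/3)*1 = 5/3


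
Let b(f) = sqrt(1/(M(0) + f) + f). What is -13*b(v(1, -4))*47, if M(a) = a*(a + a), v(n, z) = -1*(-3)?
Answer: -611*sqrt(30)/3 ≈ -1115.5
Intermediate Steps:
v(n, z) = 3
M(a) = 2*a**2 (M(a) = a*(2*a) = 2*a**2)
b(f) = sqrt(f + 1/f) (b(f) = sqrt(1/(2*0**2 + f) + f) = sqrt(1/(2*0 + f) + f) = sqrt(1/(0 + f) + f) = sqrt(1/f + f) = sqrt(f + 1/f))
-13*b(v(1, -4))*47 = -13*sqrt(3 + 1/3)*47 = -13*sqrt(30)/3*47 = -611*sqrt(30)/3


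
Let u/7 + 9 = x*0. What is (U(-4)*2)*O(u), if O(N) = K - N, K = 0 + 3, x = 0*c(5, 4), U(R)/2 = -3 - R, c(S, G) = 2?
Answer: 264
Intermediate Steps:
U(R) = -6 - 2*R (U(R) = 2*(-3 - R) = -6 - 2*R)
x = 0 (x = 0*2 = 0)
K = 3
u = -63 (u = -63 + 7*(0*0) = -63 + 7*0 = -63 + 0 = -63)
O(N) = 3 - N
(U(-4)*2)*O(u) = ((-6 - 2*(-4))*2)*(3 - 1*(-63)) = ((-6 + 8)*2)*(3 + 63) = (2*2)*66 = 4*66 = 264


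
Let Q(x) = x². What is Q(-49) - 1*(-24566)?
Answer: 26967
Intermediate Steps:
Q(-49) - 1*(-24566) = (-49)² - 1*(-24566) = 2401 + 24566 = 26967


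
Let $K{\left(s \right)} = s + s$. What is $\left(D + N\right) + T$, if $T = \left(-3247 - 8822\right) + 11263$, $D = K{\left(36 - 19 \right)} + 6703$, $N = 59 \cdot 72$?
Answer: $10179$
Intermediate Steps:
$N = 4248$
$K{\left(s \right)} = 2 s$
$D = 6737$ ($D = 2 \left(36 - 19\right) + 6703 = 2 \cdot 17 + 6703 = 34 + 6703 = 6737$)
$T = -806$ ($T = -12069 + 11263 = -806$)
$\left(D + N\right) + T = \left(6737 + 4248\right) - 806 = 10985 - 806 = 10179$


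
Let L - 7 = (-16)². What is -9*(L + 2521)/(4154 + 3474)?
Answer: -6264/1907 ≈ -3.2847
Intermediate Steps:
L = 263 (L = 7 + (-16)² = 7 + 256 = 263)
-9*(L + 2521)/(4154 + 3474) = -9*(263 + 2521)/(4154 + 3474) = -25056/7628 = -9*696/1907 = -6264/1907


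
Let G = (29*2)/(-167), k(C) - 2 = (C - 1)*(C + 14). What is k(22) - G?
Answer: 126644/167 ≈ 758.35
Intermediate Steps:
k(C) = 2 + (-1 + C)*(14 + C) (k(C) = 2 + (C - 1)*(C + 14) = 2 + (-1 + C)*(14 + C))
G = -58/167 (G = 58*(-1/167) = -58/167 ≈ -0.34731)
k(22) - G = (-12 + 22**2 + 13*22) - 1*(-58/167) = (-12 + 484 + 286) + 58/167 = 758 + 58/167 = 126644/167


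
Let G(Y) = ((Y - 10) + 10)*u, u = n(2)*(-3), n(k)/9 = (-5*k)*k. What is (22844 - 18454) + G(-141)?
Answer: -71750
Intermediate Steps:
n(k) = -45*k² (n(k) = 9*((-5*k)*k) = 9*(-5*k²) = -45*k²)
u = 540 (u = -45*2²*(-3) = -45*4*(-3) = -180*(-3) = 540)
G(Y) = 540*Y (G(Y) = ((Y - 10) + 10)*540 = ((-10 + Y) + 10)*540 = Y*540 = 540*Y)
(22844 - 18454) + G(-141) = (22844 - 18454) + 540*(-141) = 4390 - 76140 = -71750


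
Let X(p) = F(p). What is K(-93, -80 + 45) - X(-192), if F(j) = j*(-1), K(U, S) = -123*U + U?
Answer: 11154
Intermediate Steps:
K(U, S) = -122*U
F(j) = -j
X(p) = -p
K(-93, -80 + 45) - X(-192) = -122*(-93) - (-1)*(-192) = 11346 - 1*192 = 11346 - 192 = 11154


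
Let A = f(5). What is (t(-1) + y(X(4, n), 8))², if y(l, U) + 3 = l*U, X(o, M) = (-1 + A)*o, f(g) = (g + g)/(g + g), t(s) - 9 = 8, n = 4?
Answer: 196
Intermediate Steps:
t(s) = 17 (t(s) = 9 + 8 = 17)
f(g) = 1 (f(g) = (2*g)/((2*g)) = (2*g)*(1/(2*g)) = 1)
A = 1
X(o, M) = 0 (X(o, M) = (-1 + 1)*o = 0*o = 0)
y(l, U) = -3 + U*l (y(l, U) = -3 + l*U = -3 + U*l)
(t(-1) + y(X(4, n), 8))² = (17 + (-3 + 8*0))² = (17 + (-3 + 0))² = (17 - 3)² = 14² = 196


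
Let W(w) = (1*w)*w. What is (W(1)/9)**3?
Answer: 1/729 ≈ 0.0013717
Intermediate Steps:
W(w) = w**2 (W(w) = w*w = w**2)
(W(1)/9)**3 = (1**2/9)**3 = (1*(1/9))**3 = (1/9)**3 = 1/729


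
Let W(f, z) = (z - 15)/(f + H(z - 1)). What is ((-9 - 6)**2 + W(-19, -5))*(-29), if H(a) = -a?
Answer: -85405/13 ≈ -6569.6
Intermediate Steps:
W(f, z) = (-15 + z)/(1 + f - z) (W(f, z) = (z - 15)/(f - (z - 1)) = (-15 + z)/(f - (-1 + z)) = (-15 + z)/(f + (1 - z)) = (-15 + z)/(1 + f - z))
((-9 - 6)**2 + W(-19, -5))*(-29) = ((-9 - 6)**2 + (-15 - 5)/(1 - 19 - 1*(-5)))*(-29) = ((-15)**2 - 20/(1 - 19 + 5))*(-29) = (225 - 20/(-13))*(-29) = (225 - 1/13*(-20))*(-29) = (225 + 20/13)*(-29) = (2945/13)*(-29) = -85405/13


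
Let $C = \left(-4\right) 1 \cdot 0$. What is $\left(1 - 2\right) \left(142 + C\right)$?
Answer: $-142$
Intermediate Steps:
$C = 0$ ($C = \left(-4\right) 0 = 0$)
$\left(1 - 2\right) \left(142 + C\right) = \left(1 - 2\right) \left(142 + 0\right) = \left(-1\right) 142 = -142$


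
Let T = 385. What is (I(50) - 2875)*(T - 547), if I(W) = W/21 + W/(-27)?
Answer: 3259650/7 ≈ 4.6566e+5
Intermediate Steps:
I(W) = 2*W/189 (I(W) = W*(1/21) + W*(-1/27) = W/21 - W/27 = 2*W/189)
(I(50) - 2875)*(T - 547) = ((2/189)*50 - 2875)*(385 - 547) = (100/189 - 2875)*(-162) = -543275/189*(-162) = 3259650/7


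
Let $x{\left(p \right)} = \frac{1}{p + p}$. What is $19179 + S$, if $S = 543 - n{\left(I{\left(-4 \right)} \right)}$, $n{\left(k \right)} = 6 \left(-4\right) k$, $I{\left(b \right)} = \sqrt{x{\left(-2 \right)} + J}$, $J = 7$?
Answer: $19722 + 36 \sqrt{3} \approx 19784.0$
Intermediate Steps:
$x{\left(p \right)} = \frac{1}{2 p}$
$I{\left(b \right)} = \frac{3 \sqrt{3}}{2}$ ($I{\left(b \right)} = \sqrt{\frac{1}{2 \left(-2\right)} + 7} = \sqrt{\frac{1}{2} \left(- \frac{1}{2}\right) + 7} = \sqrt{- \frac{1}{4} + 7} = \sqrt{\frac{27}{4}} = \frac{3 \sqrt{3}}{2}$)
$n{\left(k \right)} = - 24 k$
$S = 543 + 36 \sqrt{3}$ ($S = 543 - - 24 \frac{3 \sqrt{3}}{2} = 543 - - 36 \sqrt{3} = 543 + 36 \sqrt{3} \approx 605.35$)
$19179 + S = 19179 + \left(543 + 36 \sqrt{3}\right) = 19722 + 36 \sqrt{3}$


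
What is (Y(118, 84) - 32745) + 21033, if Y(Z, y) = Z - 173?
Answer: -11767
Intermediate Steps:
Y(Z, y) = -173 + Z
(Y(118, 84) - 32745) + 21033 = ((-173 + 118) - 32745) + 21033 = (-55 - 32745) + 21033 = -32800 + 21033 = -11767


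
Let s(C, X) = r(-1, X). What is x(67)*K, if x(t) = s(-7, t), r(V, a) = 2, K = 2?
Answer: 4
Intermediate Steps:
s(C, X) = 2
x(t) = 2
x(67)*K = 2*2 = 4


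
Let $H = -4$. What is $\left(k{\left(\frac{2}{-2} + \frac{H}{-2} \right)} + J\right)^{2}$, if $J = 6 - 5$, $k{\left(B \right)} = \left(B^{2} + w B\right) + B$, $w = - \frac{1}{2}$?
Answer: $\frac{25}{4} \approx 6.25$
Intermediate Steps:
$w = - \frac{1}{2}$ ($w = \left(-1\right) \frac{1}{2} = - \frac{1}{2} \approx -0.5$)
$k{\left(B \right)} = B^{2} + \frac{B}{2}$ ($k{\left(B \right)} = \left(B^{2} - \frac{B}{2}\right) + B = B^{2} + \frac{B}{2}$)
$J = 1$
$\left(k{\left(\frac{2}{-2} + \frac{H}{-2} \right)} + J\right)^{2} = \left(\left(\frac{2}{-2} - \frac{4}{-2}\right) \left(\frac{1}{2} + \left(\frac{2}{-2} - \frac{4}{-2}\right)\right) + 1\right)^{2} = \left(\left(2 \left(- \frac{1}{2}\right) - -2\right) \left(\frac{1}{2} + \left(2 \left(- \frac{1}{2}\right) - -2\right)\right) + 1\right)^{2} = \left(\left(-1 + 2\right) \left(\frac{1}{2} + \left(-1 + 2\right)\right) + 1\right)^{2} = \left(1 \left(\frac{1}{2} + 1\right) + 1\right)^{2} = \left(1 \cdot \frac{3}{2} + 1\right)^{2} = \left(\frac{3}{2} + 1\right)^{2} = \left(\frac{5}{2}\right)^{2} = \frac{25}{4}$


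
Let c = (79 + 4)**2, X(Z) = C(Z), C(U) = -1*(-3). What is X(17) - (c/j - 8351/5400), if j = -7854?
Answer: 38337359/7068600 ≈ 5.4236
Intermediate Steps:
C(U) = 3
X(Z) = 3
c = 6889 (c = 83**2 = 6889)
X(17) - (c/j - 8351/5400) = 3 - (6889/(-7854) - 8351/5400) = 3 - (6889*(-1/7854) - 8351*1/5400) = 3 - (-6889/7854 - 8351/5400) = 3 - 1*(-17131559/7068600) = 3 + 17131559/7068600 = 38337359/7068600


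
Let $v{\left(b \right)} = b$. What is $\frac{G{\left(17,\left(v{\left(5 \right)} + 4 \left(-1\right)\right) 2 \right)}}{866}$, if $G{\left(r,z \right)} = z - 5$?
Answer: $- \frac{3}{866} \approx -0.0034642$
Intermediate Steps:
$G{\left(r,z \right)} = -5 + z$ ($G{\left(r,z \right)} = z - 5 = -5 + z$)
$\frac{G{\left(17,\left(v{\left(5 \right)} + 4 \left(-1\right)\right) 2 \right)}}{866} = \frac{-5 + \left(5 + 4 \left(-1\right)\right) 2}{866} = \left(-5 + \left(5 - 4\right) 2\right) \frac{1}{866} = \left(-5 + 1 \cdot 2\right) \frac{1}{866} = \left(-5 + 2\right) \frac{1}{866} = \left(-3\right) \frac{1}{866} = - \frac{3}{866}$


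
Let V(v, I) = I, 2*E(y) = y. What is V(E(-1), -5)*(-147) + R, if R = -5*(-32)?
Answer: 895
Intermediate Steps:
E(y) = y/2
R = 160
V(E(-1), -5)*(-147) + R = -5*(-147) + 160 = 735 + 160 = 895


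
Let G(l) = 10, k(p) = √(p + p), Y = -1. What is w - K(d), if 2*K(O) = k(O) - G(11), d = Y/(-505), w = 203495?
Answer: 203500 - √1010/1010 ≈ 2.0350e+5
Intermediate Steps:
k(p) = √2*√p (k(p) = √(2*p) = √2*√p)
d = 1/505 (d = -1/(-505) = -1*(-1/505) = 1/505 ≈ 0.0019802)
K(O) = -5 + √2*√O/2 (K(O) = (√2*√O - 1*10)/2 = (√2*√O - 10)/2 = (-10 + √2*√O)/2 = -5 + √2*√O/2)
w - K(d) = 203495 - (-5 + √2*√(1/505)/2) = 203495 - (-5 + √2*(√505/505)/2) = 203495 - (-5 + √1010/1010) = 203495 + (5 - √1010/1010) = 203500 - √1010/1010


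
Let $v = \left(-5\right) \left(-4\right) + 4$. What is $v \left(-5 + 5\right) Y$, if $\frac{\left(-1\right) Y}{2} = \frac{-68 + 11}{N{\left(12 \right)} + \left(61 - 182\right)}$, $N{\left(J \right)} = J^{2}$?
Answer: $0$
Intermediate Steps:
$v = 24$ ($v = 20 + 4 = 24$)
$Y = \frac{114}{23}$ ($Y = - 2 \frac{-68 + 11}{12^{2} + \left(61 - 182\right)} = - 2 \left(- \frac{57}{144 - 121}\right) = - 2 \left(- \frac{57}{23}\right) = - 2 \left(\left(-57\right) \frac{1}{23}\right) = \left(-2\right) \left(- \frac{57}{23}\right) = \frac{114}{23} \approx 4.9565$)
$v \left(-5 + 5\right) Y = 24 \left(-5 + 5\right) \frac{114}{23} = 24 \cdot 0 \cdot \frac{114}{23} = 0 \cdot \frac{114}{23} = 0$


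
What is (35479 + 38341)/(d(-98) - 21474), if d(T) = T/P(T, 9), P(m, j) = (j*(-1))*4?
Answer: -1328760/386483 ≈ -3.4381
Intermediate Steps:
P(m, j) = -4*j (P(m, j) = -j*4 = -4*j)
d(T) = -T/36 (d(T) = T/((-4*9)) = T/(-36) = T*(-1/36) = -T/36)
(35479 + 38341)/(d(-98) - 21474) = (35479 + 38341)/(-1/36*(-98) - 21474) = 73820/(49/18 - 21474) = 73820/(-386483/18) = 73820*(-18/386483) = -1328760/386483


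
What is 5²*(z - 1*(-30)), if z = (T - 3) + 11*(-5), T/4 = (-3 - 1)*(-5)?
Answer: 1300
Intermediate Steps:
T = 80 (T = 4*((-3 - 1)*(-5)) = 4*(-4*(-5)) = 4*20 = 80)
z = 22 (z = (80 - 3) + 11*(-5) = 77 - 55 = 22)
5²*(z - 1*(-30)) = 5²*(22 - 1*(-30)) = 25*(22 + 30) = 25*52 = 1300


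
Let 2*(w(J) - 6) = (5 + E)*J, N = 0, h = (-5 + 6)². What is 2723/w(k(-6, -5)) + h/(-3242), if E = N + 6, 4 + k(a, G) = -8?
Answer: -4414013/97260 ≈ -45.384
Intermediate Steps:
h = 1 (h = 1² = 1)
k(a, G) = -12 (k(a, G) = -4 - 8 = -12)
E = 6 (E = 0 + 6 = 6)
w(J) = 6 + 11*J/2 (w(J) = 6 + ((5 + 6)*J)/2 = 6 + (11*J)/2 = 6 + 11*J/2)
2723/w(k(-6, -5)) + h/(-3242) = 2723/(6 + (11/2)*(-12)) + 1/(-3242) = 2723/(6 - 66) + 1*(-1/3242) = 2723/(-60) - 1/3242 = 2723*(-1/60) - 1/3242 = -2723/60 - 1/3242 = -4414013/97260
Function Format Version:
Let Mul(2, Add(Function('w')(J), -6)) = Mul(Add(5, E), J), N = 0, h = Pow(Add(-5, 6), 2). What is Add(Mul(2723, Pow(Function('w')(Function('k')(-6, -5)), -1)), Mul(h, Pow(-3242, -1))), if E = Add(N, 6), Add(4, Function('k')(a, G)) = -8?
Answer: Rational(-4414013, 97260) ≈ -45.384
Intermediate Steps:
h = 1 (h = Pow(1, 2) = 1)
Function('k')(a, G) = -12 (Function('k')(a, G) = Add(-4, -8) = -12)
E = 6 (E = Add(0, 6) = 6)
Function('w')(J) = Add(6, Mul(Rational(11, 2), J)) (Function('w')(J) = Add(6, Mul(Rational(1, 2), Mul(Add(5, 6), J))) = Add(6, Mul(Rational(1, 2), Mul(11, J))) = Add(6, Mul(Rational(11, 2), J)))
Add(Mul(2723, Pow(Function('w')(Function('k')(-6, -5)), -1)), Mul(h, Pow(-3242, -1))) = Add(Mul(2723, Pow(Add(6, Mul(Rational(11, 2), -12)), -1)), Mul(1, Pow(-3242, -1))) = Add(Mul(2723, Pow(Add(6, -66), -1)), Mul(1, Rational(-1, 3242))) = Add(Mul(2723, Pow(-60, -1)), Rational(-1, 3242)) = Add(Mul(2723, Rational(-1, 60)), Rational(-1, 3242)) = Add(Rational(-2723, 60), Rational(-1, 3242)) = Rational(-4414013, 97260)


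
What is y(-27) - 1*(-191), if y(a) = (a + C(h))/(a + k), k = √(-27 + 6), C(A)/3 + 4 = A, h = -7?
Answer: 4829/25 + 2*I*√21/25 ≈ 193.16 + 0.36661*I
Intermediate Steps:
C(A) = -12 + 3*A
k = I*√21 (k = √(-21) = I*√21 ≈ 4.5826*I)
y(a) = (-33 + a)/(a + I*√21) (y(a) = (a + (-12 + 3*(-7)))/(a + I*√21) = (a + (-12 - 21))/(a + I*√21) = (a - 33)/(a + I*√21) = (-33 + a)/(a + I*√21))
y(-27) - 1*(-191) = (-33 - 27)/(-27 + I*√21) - 1*(-191) = -60/(-27 + I*√21) + 191 = 191 - 60/(-27 + I*√21)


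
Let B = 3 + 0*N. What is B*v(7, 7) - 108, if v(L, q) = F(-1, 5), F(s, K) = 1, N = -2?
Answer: -105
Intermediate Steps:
v(L, q) = 1
B = 3 (B = 3 + 0*(-2) = 3 + 0 = 3)
B*v(7, 7) - 108 = 3*1 - 108 = 3 - 108 = -105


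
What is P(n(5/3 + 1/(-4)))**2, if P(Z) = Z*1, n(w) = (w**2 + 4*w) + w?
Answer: 1713481/20736 ≈ 82.633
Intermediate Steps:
n(w) = w**2 + 5*w
P(Z) = Z
P(n(5/3 + 1/(-4)))**2 = ((5/3 + 1/(-4))*(5 + (5/3 + 1/(-4))))**2 = ((5*(1/3) + 1*(-1/4))*(5 + (5*(1/3) + 1*(-1/4))))**2 = ((5/3 - 1/4)*(5 + (5/3 - 1/4)))**2 = (17*(5 + 17/12)/12)**2 = ((17/12)*(77/12))**2 = (1309/144)**2 = 1713481/20736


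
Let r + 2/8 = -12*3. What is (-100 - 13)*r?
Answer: 16385/4 ≈ 4096.3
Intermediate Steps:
r = -145/4 (r = -1/4 - 12*3 = -1/4 - 36 = -145/4 ≈ -36.250)
(-100 - 13)*r = (-100 - 13)*(-145/4) = -113*(-145/4) = 16385/4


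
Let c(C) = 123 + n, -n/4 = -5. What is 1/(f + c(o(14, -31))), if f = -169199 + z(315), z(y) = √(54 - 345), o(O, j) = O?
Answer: -56352/9526643809 - I*√291/28579931427 ≈ -5.9152e-6 - 5.9688e-10*I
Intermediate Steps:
n = 20 (n = -4*(-5) = 20)
z(y) = I*√291 (z(y) = √(-291) = I*√291)
c(C) = 143 (c(C) = 123 + 20 = 143)
f = -169199 + I*√291 ≈ -1.692e+5 + 17.059*I
1/(f + c(o(14, -31))) = 1/((-169199 + I*√291) + 143) = 1/(-169056 + I*√291)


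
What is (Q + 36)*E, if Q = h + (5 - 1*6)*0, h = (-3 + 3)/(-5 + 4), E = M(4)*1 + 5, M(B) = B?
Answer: 324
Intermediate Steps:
E = 9 (E = 4*1 + 5 = 4 + 5 = 9)
h = 0 (h = 0/(-1) = 0*(-1) = 0)
Q = 0 (Q = 0 + (5 - 1*6)*0 = 0 + (5 - 6)*0 = 0 - 1*0 = 0 + 0 = 0)
(Q + 36)*E = (0 + 36)*9 = 36*9 = 324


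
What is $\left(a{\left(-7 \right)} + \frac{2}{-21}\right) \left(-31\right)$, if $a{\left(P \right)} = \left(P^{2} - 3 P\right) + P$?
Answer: $- \frac{40951}{21} \approx -1950.0$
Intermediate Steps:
$a{\left(P \right)} = P^{2} - 2 P$
$\left(a{\left(-7 \right)} + \frac{2}{-21}\right) \left(-31\right) = \left(- 7 \left(-2 - 7\right) + \frac{2}{-21}\right) \left(-31\right) = \left(\left(-7\right) \left(-9\right) + 2 \left(- \frac{1}{21}\right)\right) \left(-31\right) = \left(63 - \frac{2}{21}\right) \left(-31\right) = \frac{1321}{21} \left(-31\right) = - \frac{40951}{21}$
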